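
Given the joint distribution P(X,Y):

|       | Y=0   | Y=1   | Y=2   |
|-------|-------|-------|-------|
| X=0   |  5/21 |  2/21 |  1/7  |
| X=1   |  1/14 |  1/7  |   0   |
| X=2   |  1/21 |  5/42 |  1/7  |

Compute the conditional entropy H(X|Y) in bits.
1.2884 bits

H(X|Y) = H(X,Y) - H(Y)

H(X,Y) = -Σ_{x,y} P(x,y) log₂ P(x,y). Per-cell terms -P(x,y)·log₂P(x,y):
  X=0: 0.49295, 0.32308, 0.40105
  X=1: 0.27195, 0.40105, 0.00000
  X=2: 0.20916, 0.36552, 0.40105
  (cells with P = 0 contribute 0)
Sum of the 9 terms: H(X,Y) = 2.8658 bits

Marginal of Y (column sums):
  P(Y=0) = 5/21 + 1/14 + 1/21 = 5/14
  P(Y=1) = 2/21 + 1/7 + 5/42 = 5/14
  P(Y=2) = 1/7 + 0 + 1/7 = 2/7
H(Y) = -[(5/14)·log₂(5/14) + (5/14)·log₂(5/14) + (2/7)·log₂(2/7)]
  = 0.53051 + 0.53051 + 0.51639 = 1.5774 bits

H(X|Y) = H(X,Y) - H(Y) = 2.8658 - 1.5774 = 1.2884 bits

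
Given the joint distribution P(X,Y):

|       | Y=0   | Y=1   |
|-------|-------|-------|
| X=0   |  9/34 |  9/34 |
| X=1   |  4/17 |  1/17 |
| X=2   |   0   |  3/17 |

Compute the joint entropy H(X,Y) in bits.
2.1884 bits

H(X,Y) = -Σ_{x,y} P(x,y) log₂ P(x,y). Per-cell terms -P(x,y)·log₂P(x,y):
  X=0: 0.5076, 0.5076
  X=1: 0.4912, 0.2404
  X=2: 0.0000, 0.4416
  (cells with P = 0 contribute 0)
Sum of the 6 terms: H(X,Y) = 2.1884 bits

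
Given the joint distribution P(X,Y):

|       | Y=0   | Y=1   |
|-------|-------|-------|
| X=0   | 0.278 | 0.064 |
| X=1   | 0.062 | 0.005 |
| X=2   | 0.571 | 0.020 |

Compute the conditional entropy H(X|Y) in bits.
1.1955 bits

H(X|Y) = H(X,Y) - H(Y)

H(X,Y) = -Σ_{x,y} P(x,y) log₂ P(x,y). Per-cell terms -P(x,y)·log₂P(x,y):
  X=0: 0.5134224, 0.2538102
  X=1: 0.2487185, 0.0382193
  X=2: 0.4616177, 0.1128771
Sum of the 6 terms: H(X,Y) = 1.628665 bits

Marginal of Y (column sums):
  P(Y=0) = 0.278 + 0.062 + 0.571 = 0.911
  P(Y=1) = 0.064 + 0.005 + 0.020 = 0.089
H(Y) = -[0.911·log₂(0.911) + 0.089·log₂(0.089)]
  = 0.1225086 + 0.3106145 = 0.433123 bits

H(X|Y) = H(X,Y) - H(Y) = 1.628665 - 0.433123 = 1.1955 bits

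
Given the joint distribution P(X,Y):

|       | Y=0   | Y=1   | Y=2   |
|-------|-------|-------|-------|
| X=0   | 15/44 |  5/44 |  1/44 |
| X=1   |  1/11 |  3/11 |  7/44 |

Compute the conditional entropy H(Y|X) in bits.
1.2590 bits

H(Y|X) = H(X,Y) - H(X)

H(X,Y) = -Σ_{x,y} P(x,y) log₂ P(x,y). Per-cell terms -P(x,y)·log₂P(x,y):
  X=0: 0.5293, 0.3565, 0.1241
  X=1: 0.3145, 0.5112, 0.4219
Sum of the 6 terms: H(X,Y) = 2.2575 bits

Marginal of X (row sums):
  P(X=0) = 15/44 + 5/44 + 1/44 = 21/44
  P(X=1) = 1/11 + 3/11 + 7/44 = 23/44
H(X) = -[(21/44)·log₂(21/44) + (23/44)·log₂(23/44)]
  = 0.5093 + 0.4892 = 0.9985 bits

H(Y|X) = H(X,Y) - H(X) = 2.2575 - 0.9985 = 1.2590 bits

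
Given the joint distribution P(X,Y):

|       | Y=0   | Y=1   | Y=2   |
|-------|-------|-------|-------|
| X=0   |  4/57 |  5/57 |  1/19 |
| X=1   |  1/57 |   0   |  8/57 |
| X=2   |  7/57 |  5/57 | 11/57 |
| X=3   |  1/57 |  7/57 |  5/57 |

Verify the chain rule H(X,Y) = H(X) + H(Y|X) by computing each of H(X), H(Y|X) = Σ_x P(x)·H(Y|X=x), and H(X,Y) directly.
H(X) = 1.9084 bits, H(Y|X) = 1.3115 bits, H(X,Y) = 3.2199 bits

Marginal of X (row sums):
  P(X=0) = 4/57 + 5/57 + 1/19 = 4/19
  P(X=1) = 1/57 + 0 + 8/57 = 3/19
  P(X=2) = 7/57 + 5/57 + 11/57 = 23/57
  P(X=3) = 1/57 + 7/57 + 5/57 = 13/57
H(X) = -[(4/19)·log₂(4/19) + (3/19)·log₂(3/19) + (23/57)·log₂(23/57) + (13/57)·log₂(13/57)]
  = 0.47325 + 0.42047 + 0.52833 + 0.48635 = 1.9084 bits

H(Y|X) = Σ_x P(x)·H(Y|X=x):
  X=0: P(X=0) = 4/19, P(Y|X=0) = (1/3, 5/12, 1/4) → H(Y|X=0) = 1.55459
  X=1: P(X=1) = 3/19, P(Y|X=1) = (1/9, 0, 8/9) → H(Y|X=1) = 0.50326
  X=2: P(X=2) = 23/57, P(Y|X=2) = (7/23, 5/23, 11/23) → H(Y|X=2) = 1.50987
  X=3: P(X=3) = 13/57, P(Y|X=3) = (1/13, 7/13, 5/13) → H(Y|X=3) = 1.29574
H(Y|X) = (4/19)·1.55459 + (3/19)·0.50326 + (23/57)·1.50987 + (13/57)·1.29574 = 1.3115 bits

H(X,Y) = -Σ_{x,y} P(x,y) log₂ P(x,y). Per-cell terms -P(x,y)·log₂P(x,y):
  X=0: 0.26897, 0.30798, 0.22358
  X=1: 0.10233, 0.00000, 0.39760
  X=2: 0.37156, 0.30798, 0.45804
  X=3: 0.10233, 0.37156, 0.30798
  (cells with P = 0 contribute 0)
Sum of the 12 terms: H(X,Y) = 3.2199 bits

Chain rule check:
  H(X) + H(Y|X) = 1.9084 + 1.3115 = 3.2199 bits
  H(X,Y) = 3.2199 bits
✓ Chain rule verified.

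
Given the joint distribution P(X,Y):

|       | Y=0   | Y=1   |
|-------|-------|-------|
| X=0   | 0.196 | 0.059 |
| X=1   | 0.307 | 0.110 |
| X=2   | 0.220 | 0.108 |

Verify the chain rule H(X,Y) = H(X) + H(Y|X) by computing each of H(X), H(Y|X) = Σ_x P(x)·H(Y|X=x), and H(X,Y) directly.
H(X) = 1.5564 bits, H(Y|X) = 0.8460 bits, H(X,Y) = 2.4024 bits

Marginal of X (row sums):
  P(X=0) = 0.196 + 0.059 = 0.255
  P(X=1) = 0.307 + 0.110 = 0.417
  P(X=2) = 0.220 + 0.108 = 0.328
H(X) = -[0.255·log₂(0.255) + 0.417·log₂(0.417) + 0.328·log₂(0.328)]
  = 0.5027 + 0.5262 + 0.5275 = 1.5564 bits

H(Y|X) = Σ_x P(x)·H(Y|X=x):
  X=0: P(X=0) = 0.255, P(Y|X=0) = (196/255, 59/255) → H(Y|X=0) = 0.7804
  X=1: P(X=1) = 0.417, P(Y|X=1) = (307/417, 110/417) → H(Y|X=1) = 0.8324
  X=2: P(X=2) = 0.328, P(Y|X=2) = (55/82, 27/82) → H(Y|X=2) = 0.9142
H(Y|X) = 0.255·0.7804 + 0.417·0.8324 + 0.328·0.9142 = 0.8460 bits

H(X,Y) = -Σ_{x,y} P(x,y) log₂ P(x,y). Per-cell terms -P(x,y)·log₂P(x,y):
  X=0: 0.4608, 0.2409
  X=1: 0.5230, 0.3503
  X=2: 0.4806, 0.3468
Sum of the 6 terms: H(X,Y) = 2.4024 bits

Chain rule check:
  H(X) + H(Y|X) = 1.5564 + 0.8460 = 2.4024 bits
  H(X,Y) = 2.4024 bits
✓ Chain rule verified.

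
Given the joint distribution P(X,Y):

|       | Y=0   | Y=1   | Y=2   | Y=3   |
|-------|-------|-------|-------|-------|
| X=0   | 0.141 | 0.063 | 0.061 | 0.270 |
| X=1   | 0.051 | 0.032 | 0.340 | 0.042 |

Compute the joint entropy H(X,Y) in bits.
2.5051 bits

H(X,Y) = -Σ_{x,y} P(x,y) log₂ P(x,y). Per-cell terms -P(x,y)·log₂P(x,y):
  X=0: 0.3985, 0.2513, 0.2461, 0.5100
  X=1: 0.2190, 0.1589, 0.5292, 0.1921
Sum of the 8 terms: H(X,Y) = 2.5051 bits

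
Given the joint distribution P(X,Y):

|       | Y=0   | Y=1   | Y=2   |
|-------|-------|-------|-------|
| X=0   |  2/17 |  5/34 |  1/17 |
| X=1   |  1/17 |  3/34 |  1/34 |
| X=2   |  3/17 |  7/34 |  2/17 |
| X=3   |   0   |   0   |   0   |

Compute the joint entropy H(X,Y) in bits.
2.9838 bits

H(X,Y) = -Σ_{x,y} P(x,y) log₂ P(x,y). Per-cell terms -P(x,y)·log₂P(x,y):
  X=0: 0.36323, 0.40670, 0.24044
  X=1: 0.24044, 0.30904, 0.14963
  X=2: 0.44162, 0.46943, 0.36323
  X=3: 0.00000, 0.00000, 0.00000
  (cells with P = 0 contribute 0)
Sum of the 12 terms: H(X,Y) = 2.9838 bits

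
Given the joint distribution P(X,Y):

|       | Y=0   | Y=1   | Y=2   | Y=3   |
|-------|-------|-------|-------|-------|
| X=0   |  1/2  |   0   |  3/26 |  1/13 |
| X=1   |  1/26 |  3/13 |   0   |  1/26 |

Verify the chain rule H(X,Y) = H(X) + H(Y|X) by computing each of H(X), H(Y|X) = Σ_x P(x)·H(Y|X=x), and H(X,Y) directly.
H(X) = 0.8905 bits, H(Y|X) = 1.1034 bits, H(X,Y) = 1.9939 bits

Marginal of X (row sums):
  P(X=0) = 1/2 + 0 + 3/26 + 1/13 = 9/13
  P(X=1) = 1/26 + 3/13 + 0 + 1/26 = 4/13
H(X) = -[(9/13)·log₂(9/13) + (4/13)·log₂(4/13)]
  = 0.3673 + 0.5232 = 0.8905 bits

H(Y|X) = Σ_x P(x)·H(Y|X=x):
  X=0: P(X=0) = 9/13, P(Y|X=0) = (13/18, 0, 1/6, 1/9) → H(Y|X=0) = 1.1221
  X=1: P(X=1) = 4/13, P(Y|X=1) = (1/8, 3/4, 0, 1/8) → H(Y|X=1) = 1.0613
H(Y|X) = (9/13)·1.1221 + (4/13)·1.0613 = 1.1034 bits

H(X,Y) = -Σ_{x,y} P(x,y) log₂ P(x,y). Per-cell terms -P(x,y)·log₂P(x,y):
  X=0: 0.5000, 0.0000, 0.3595, 0.2846
  X=1: 0.1808, 0.4882, 0.0000, 0.1808
  (cells with P = 0 contribute 0)
Sum of the 8 terms: H(X,Y) = 1.9939 bits

Chain rule check:
  H(X) + H(Y|X) = 0.8905 + 1.1034 = 1.9939 bits
  H(X,Y) = 1.9939 bits
✓ Chain rule verified.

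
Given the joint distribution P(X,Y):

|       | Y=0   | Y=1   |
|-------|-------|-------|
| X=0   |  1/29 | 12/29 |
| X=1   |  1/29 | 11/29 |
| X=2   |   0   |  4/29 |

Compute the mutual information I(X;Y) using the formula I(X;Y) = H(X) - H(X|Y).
0.0154 bits

I(X;Y) = H(X) - H(X|Y)

Marginal of X (row sums):
  P(X=0) = 1/29 + 12/29 = 13/29
  P(X=1) = 1/29 + 11/29 = 12/29
  P(X=2) = 0 + 4/29 = 4/29
H(X) = -[(13/29)·log₂(13/29) + (12/29)·log₂(12/29) + (4/29)·log₂(4/29)]
  = 0.51890 + 0.52677 + 0.39420 = 1.43987 bits

Marginal of Y (column sums):
  P(Y=0) = 1/29 + 1/29 + 0 = 2/29
  P(Y=1) = 12/29 + 11/29 + 4/29 = 27/29
H(X|Y) = Σ_y P(y)·H(X|Y=y):
  Y=0: P(Y=0) = 2/29, P(X|Y=0) = (1/2, 1/2, 0) → H(X|Y=0) = 1.00000
  Y=1: P(Y=1) = 27/29, P(X|Y=1) = (4/9, 11/27, 4/27) → H(X|Y=1) = 1.45588
H(X|Y) = (2/29)·1.00000 + (27/29)·1.45588 = 1.42444 bits

I(X;Y) = H(X) - H(X|Y) = 1.43987 - 1.42444 = 0.0154 bits

Cross-check via I(X;Y) = H(X) + H(Y) - H(X,Y): computing H(Y) from the column sums and H(X,Y) from the 6 cells in the same way gives H(Y) = 0.36205 bits and H(X,Y) = 1.78649 bits, so
I(X;Y) = 1.43987 + 0.36205 - 1.78649 = 0.0154 bits ✓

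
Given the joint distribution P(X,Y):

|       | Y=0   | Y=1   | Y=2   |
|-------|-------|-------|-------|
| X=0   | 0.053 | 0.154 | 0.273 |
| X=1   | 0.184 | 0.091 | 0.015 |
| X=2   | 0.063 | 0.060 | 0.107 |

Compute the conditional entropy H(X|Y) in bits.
1.2734 bits

H(X|Y) = H(X,Y) - H(Y)

H(X,Y) = -Σ_{x,y} P(x,y) log₂ P(x,y). Per-cell terms -P(x,y)·log₂P(x,y):
  X=0: 0.2246, 0.4156, 0.5113
  X=1: 0.4494, 0.3147, 0.0909
  X=2: 0.2513, 0.2435, 0.3450
Sum of the 9 terms: H(X,Y) = 2.8463 bits

Marginal of Y (column sums):
  P(Y=0) = 0.053 + 0.184 + 0.063 = 0.300
  P(Y=1) = 0.154 + 0.091 + 0.060 = 0.305
  P(Y=2) = 0.273 + 0.015 + 0.107 = 0.395
H(Y) = -[0.300·log₂(0.300) + 0.305·log₂(0.305) + 0.395·log₂(0.395)]
  = 0.5211 + 0.5225 + 0.5293 = 1.5729 bits

H(X|Y) = H(X,Y) - H(Y) = 2.8463 - 1.5729 = 1.2734 bits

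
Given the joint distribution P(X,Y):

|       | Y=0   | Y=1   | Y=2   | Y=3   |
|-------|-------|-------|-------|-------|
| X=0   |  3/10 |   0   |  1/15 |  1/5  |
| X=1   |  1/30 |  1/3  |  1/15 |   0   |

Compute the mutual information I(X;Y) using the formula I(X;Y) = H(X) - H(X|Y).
0.6975 bits

I(X;Y) = H(X) - H(X|Y)

Marginal of X (row sums):
  P(X=0) = 3/10 + 0 + 1/15 + 1/5 = 17/30
  P(X=1) = 1/30 + 1/3 + 1/15 + 0 = 13/30
H(X) = -[(17/30)·log₂(17/30) + (13/30)·log₂(13/30)]
  = 0.46434 + 0.52280 = 0.98714 bits

Marginal of Y (column sums):
  P(Y=0) = 3/10 + 1/30 = 1/3
  P(Y=1) = 0 + 1/3 = 1/3
  P(Y=2) = 1/15 + 1/15 = 2/15
  P(Y=3) = 1/5 + 0 = 1/5
H(X|Y) = Σ_y P(y)·H(X|Y=y):
  Y=0: P(Y=0) = 1/3, P(X|Y=0) = (9/10, 1/10) → H(X|Y=0) = 0.46900
  Y=1: P(Y=1) = 1/3, P(X|Y=1) = (0, 1) → H(X|Y=1) = 0.00000
  Y=2: P(Y=2) = 2/15, P(X|Y=2) = (1/2, 1/2) → H(X|Y=2) = 1.00000
  Y=3: P(Y=3) = 1/5, P(X|Y=3) = (1, 0) → H(X|Y=3) = 0.00000
H(X|Y) = (1/3)·0.46900 + (1/3)·0.00000 + (2/15)·1.00000 + (1/5)·0.00000 = 0.28967 bits

I(X;Y) = H(X) - H(X|Y) = 0.98714 - 0.28967 = 0.6975 bits

Cross-check via I(X;Y) = H(X) + H(Y) - H(X,Y): computing H(Y) from the column sums and H(X,Y) from the 8 cells in the same way gives H(Y) = 1.90861 bits and H(X,Y) = 2.19828 bits, so
I(X;Y) = 0.98714 + 1.90861 - 2.19828 = 0.6975 bits ✓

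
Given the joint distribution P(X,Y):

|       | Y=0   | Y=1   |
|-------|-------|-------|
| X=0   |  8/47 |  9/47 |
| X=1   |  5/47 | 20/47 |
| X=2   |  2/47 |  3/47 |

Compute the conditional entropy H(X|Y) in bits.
1.3036 bits

H(X|Y) = H(X,Y) - H(Y)

H(X,Y) = -Σ_{x,y} P(x,y) log₂ P(x,y). Per-cell terms -P(x,y)·log₂P(x,y):
  X=0: 0.43482, 0.45664
  X=1: 0.34390, 0.52454
  X=2: 0.19381, 0.25338
Sum of the 6 terms: H(X,Y) = 2.20709 bits

Marginal of Y (column sums):
  P(Y=0) = 8/47 + 5/47 + 2/47 = 15/47
  P(Y=1) = 9/47 + 20/47 + 3/47 = 32/47
H(Y) = -[(15/47)·log₂(15/47) + (32/47)·log₂(32/47)]
  = 0.52586 + 0.37759 = 0.90345 bits

H(X|Y) = H(X,Y) - H(Y) = 2.20709 - 0.90345 = 1.3036 bits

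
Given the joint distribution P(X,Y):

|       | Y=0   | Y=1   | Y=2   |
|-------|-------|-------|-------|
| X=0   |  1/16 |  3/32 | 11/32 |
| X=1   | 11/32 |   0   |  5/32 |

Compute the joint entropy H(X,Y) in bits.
2.0477 bits

H(X,Y) = -Σ_{x,y} P(x,y) log₂ P(x,y). Per-cell terms -P(x,y)·log₂P(x,y):
  X=0: 0.250000, 0.320160, 0.529570
  X=1: 0.529570, 0.000000, 0.418449
  (cells with P = 0 contribute 0)
Sum of the 6 terms: H(X,Y) = 2.0477 bits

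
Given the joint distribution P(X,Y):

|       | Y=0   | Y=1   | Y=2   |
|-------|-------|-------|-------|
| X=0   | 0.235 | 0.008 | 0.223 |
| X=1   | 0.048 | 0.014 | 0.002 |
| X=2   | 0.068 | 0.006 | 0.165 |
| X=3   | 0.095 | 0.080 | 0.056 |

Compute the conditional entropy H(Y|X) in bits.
1.1788 bits

H(Y|X) = H(X,Y) - H(X)

H(X,Y) = -Σ_{x,y} P(x,y) log₂ P(x,y). Per-cell terms -P(x,y)·log₂P(x,y):
  X=0: 0.49098, 0.05573, 0.48277
  X=1: 0.21028, 0.08622, 0.01793
  X=2: 0.26373, 0.04428, 0.42891
  X=3: 0.32261, 0.29151, 0.23287
Sum of the 12 terms: H(X,Y) = 2.9278 bits

Marginal of X (row sums):
  P(X=0) = 0.235 + 0.008 + 0.223 = 0.466
  P(X=1) = 0.048 + 0.014 + 0.002 = 0.064
  P(X=2) = 0.068 + 0.006 + 0.165 = 0.239
  P(X=3) = 0.095 + 0.080 + 0.056 = 0.231
H(X) = -[0.466·log₂(0.466) + 0.064·log₂(0.064) + 0.239·log₂(0.239) + 0.231·log₂(0.231)]
  = 0.51334 + 0.25381 + 0.49352 + 0.48834 = 1.7490 bits

H(Y|X) = H(X,Y) - H(X) = 2.9278 - 1.7490 = 1.1788 bits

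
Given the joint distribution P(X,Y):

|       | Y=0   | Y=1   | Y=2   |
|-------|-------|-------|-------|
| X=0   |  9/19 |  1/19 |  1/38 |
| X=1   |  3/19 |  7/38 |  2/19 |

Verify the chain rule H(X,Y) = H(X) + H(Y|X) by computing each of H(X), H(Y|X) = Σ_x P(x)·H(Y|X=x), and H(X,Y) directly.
H(X) = 0.9920 bits, H(Y|X) = 1.0923 bits, H(X,Y) = 2.0842 bits

Marginal of X (row sums):
  P(X=0) = 9/19 + 1/19 + 1/38 = 21/38
  P(X=1) = 3/19 + 7/38 + 2/19 = 17/38
H(X) = -[(21/38)·log₂(21/38) + (17/38)·log₂(17/38)]
  = 0.472837 + 0.519155 = 0.9920 bits

H(Y|X) = Σ_x P(x)·H(Y|X=x):
  X=0: P(X=0) = 21/38, P(Y|X=0) = (6/7, 2/21, 1/21) → H(Y|X=0) = 0.722858
  X=1: P(X=1) = 17/38, P(Y|X=1) = (6/17, 7/17, 4/17) → H(Y|X=1) = 1.548565
H(Y|X) = (21/38)·0.722858 + (17/38)·1.548565 = 1.0923 bits

H(X,Y) = -Σ_{x,y} P(x,y) log₂ P(x,y). Per-cell terms -P(x,y)·log₂P(x,y):
  X=0: 0.510633, 0.223575, 0.138103
  X=1: 0.420468, 0.449579, 0.341887
Sum of the 6 terms: H(X,Y) = 2.0842 bits

Chain rule check:
  H(X) + H(Y|X) = 0.9920 + 1.0923 = 2.0843 bits
  H(X,Y) = 2.0842 bits
✓ Chain rule verified (Δ = 0.0001 is 4-dp rounding noise: each of the three values was rounded independently).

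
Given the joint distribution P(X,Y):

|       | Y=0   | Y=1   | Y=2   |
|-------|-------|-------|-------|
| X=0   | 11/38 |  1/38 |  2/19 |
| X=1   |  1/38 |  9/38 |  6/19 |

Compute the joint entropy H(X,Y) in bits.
2.1531 bits

H(X,Y) = -Σ_{x,y} P(x,y) log₂ P(x,y). Per-cell terms -P(x,y)·log₂P(x,y):
  X=0: 0.5177, 0.1381, 0.3419
  X=1: 0.1381, 0.4922, 0.5251
Sum of the 6 terms: H(X,Y) = 2.1531 bits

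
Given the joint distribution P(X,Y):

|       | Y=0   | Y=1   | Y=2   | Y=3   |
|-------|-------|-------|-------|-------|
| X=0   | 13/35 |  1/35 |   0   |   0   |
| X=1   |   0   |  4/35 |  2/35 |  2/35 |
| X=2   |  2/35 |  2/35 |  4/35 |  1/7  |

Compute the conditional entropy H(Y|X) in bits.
1.1912 bits

H(Y|X) = H(X,Y) - H(X)

H(X,Y) = -Σ_{x,y} P(x,y) log₂ P(x,y). Per-cell terms -P(x,y)·log₂P(x,y):
  X=0: 0.53071, 0.14655, 0.00000, 0.00000
  X=1: 0.00000, 0.35763, 0.23596, 0.23596
  X=2: 0.23596, 0.23596, 0.35763, 0.40105
  (cells with P = 0 contribute 0)
Sum of the 12 terms: H(X,Y) = 2.7374 bits

Marginal of X (row sums):
  P(X=0) = 13/35 + 1/35 + 0 + 0 = 2/5
  P(X=1) = 0 + 4/35 + 2/35 + 2/35 = 8/35
  P(X=2) = 2/35 + 2/35 + 4/35 + 1/7 = 13/35
H(X) = -[(2/5)·log₂(2/5) + (8/35)·log₂(8/35) + (13/35)·log₂(13/35)]
  = 0.52877 + 0.48669 + 0.53071 = 1.5462 bits

H(Y|X) = H(X,Y) - H(X) = 2.7374 - 1.5462 = 1.1912 bits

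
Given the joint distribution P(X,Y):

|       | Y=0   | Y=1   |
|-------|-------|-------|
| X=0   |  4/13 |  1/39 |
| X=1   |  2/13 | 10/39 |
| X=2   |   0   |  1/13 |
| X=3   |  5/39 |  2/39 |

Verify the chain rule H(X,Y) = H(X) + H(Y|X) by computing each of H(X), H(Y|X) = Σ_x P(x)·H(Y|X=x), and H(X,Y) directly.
H(X) = 1.7851 bits, H(Y|X) = 0.6769 bits, H(X,Y) = 2.4620 bits

Marginal of X (row sums):
  P(X=0) = 4/13 + 1/39 = 1/3
  P(X=1) = 2/13 + 10/39 = 16/39
  P(X=2) = 0 + 1/13 = 1/13
  P(X=3) = 5/39 + 2/39 = 7/39
H(X) = -[(1/3)·log₂(1/3) + (16/39)·log₂(16/39) + (1/13)·log₂(1/13) + (7/39)·log₂(7/39)]
  = 0.52832 + 0.52734 + 0.28465 + 0.44478 = 1.7851 bits

H(Y|X) = Σ_x P(x)·H(Y|X=x):
  X=0: P(X=0) = 1/3, P(Y|X=0) = (12/13, 1/13) → H(Y|X=0) = 0.39124
  X=1: P(X=1) = 16/39, P(Y|X=1) = (3/8, 5/8) → H(Y|X=1) = 0.95443
  X=2: P(X=2) = 1/13, P(Y|X=2) = (0, 1) → H(Y|X=2) = 0.00000
  X=3: P(X=3) = 7/39, P(Y|X=3) = (5/7, 2/7) → H(Y|X=3) = 0.86312
H(Y|X) = (1/3)·0.39124 + (16/39)·0.95443 + (1/13)·0.00000 + (7/39)·0.86312 = 0.6769 bits

H(X,Y) = -Σ_{x,y} P(x,y) log₂ P(x,y). Per-cell terms -P(x,y)·log₂P(x,y):
  X=0: 0.52321, 0.13552
  X=1: 0.41545, 0.50345
  X=2: 0.00000, 0.28465
  X=3: 0.37993, 0.21976
  (cells with P = 0 contribute 0)
Sum of the 8 terms: H(X,Y) = 2.4620 bits

Chain rule check:
  H(X) + H(Y|X) = 1.7851 + 0.6769 = 2.4620 bits
  H(X,Y) = 2.4620 bits
✓ Chain rule verified.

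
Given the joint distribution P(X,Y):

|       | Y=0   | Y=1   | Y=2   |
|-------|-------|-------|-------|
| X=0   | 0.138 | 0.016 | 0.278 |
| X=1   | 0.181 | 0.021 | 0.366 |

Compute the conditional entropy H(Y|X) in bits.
1.1107 bits

H(Y|X) = H(X,Y) - H(X)

H(X,Y) = -Σ_{x,y} P(x,y) log₂ P(x,y). Per-cell terms -P(x,y)·log₂P(x,y):
  X=0: 0.39430, 0.09545, 0.51342
  X=1: 0.44633, 0.11704, 0.53073
Sum of the 6 terms: H(X,Y) = 2.0973 bits

Marginal of X (row sums):
  P(X=0) = 0.138 + 0.016 + 0.278 = 0.432
  P(X=1) = 0.181 + 0.021 + 0.366 = 0.568
H(X) = -[0.432·log₂(0.432) + 0.568·log₂(0.568)]
  = 0.52311 + 0.46351 = 0.9866 bits

H(Y|X) = H(X,Y) - H(X) = 2.0973 - 0.9866 = 1.1107 bits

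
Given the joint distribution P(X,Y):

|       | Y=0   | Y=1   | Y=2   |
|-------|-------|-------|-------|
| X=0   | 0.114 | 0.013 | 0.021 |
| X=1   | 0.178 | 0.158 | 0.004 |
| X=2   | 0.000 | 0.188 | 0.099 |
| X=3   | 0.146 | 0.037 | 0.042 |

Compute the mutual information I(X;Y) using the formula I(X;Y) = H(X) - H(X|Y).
0.4108 bits

I(X;Y) = H(X) - H(X|Y)

Marginal of X (row sums):
  P(X=0) = 0.114 + 0.013 + 0.021 = 0.148
  P(X=1) = 0.178 + 0.158 + 0.004 = 0.340
  P(X=2) = 0.000 + 0.188 + 0.099 = 0.287
  P(X=3) = 0.146 + 0.037 + 0.042 = 0.225
H(X) = -[0.148·log₂(0.148) + 0.340·log₂(0.340) + 0.287·log₂(0.287) + 0.225·log₂(0.225)]
  = 0.4079 + 0.5292 + 0.5169 + 0.4842 = 1.9382 bits

Marginal of Y (column sums):
  P(Y=0) = 0.114 + 0.178 + 0.000 + 0.146 = 0.438
  P(Y=1) = 0.013 + 0.158 + 0.188 + 0.037 = 0.396
  P(Y=2) = 0.021 + 0.004 + 0.099 + 0.042 = 0.166
H(X|Y) = Σ_y P(y)·H(X|Y=y):
  Y=0: P(Y=0) = 0.438, P(X|Y=0) = (19/73, 89/219, 0, 1/3) → H(X|Y=0) = 1.5617
  Y=1: P(Y=1) = 0.396, P(X|Y=1) = (13/396, 79/198, 47/99, 37/396) → H(X|Y=1) = 1.5205
  Y=2: P(Y=2) = 0.166, P(X|Y=2) = (21/166, 2/83, 99/166, 21/83) → H(X|Y=2) = 1.4532
H(X|Y) = 0.438·1.5617 + 0.396·1.5205 + 0.166·1.4532 = 1.5274 bits

I(X;Y) = H(X) - H(X|Y) = 1.9382 - 1.5274 = 0.4108 bits

Cross-check via I(X;Y) = H(X) + H(Y) - H(X,Y): computing H(Y) from the column sums and H(X,Y) from the 12 cells in the same way gives H(Y) = 1.4809 bits and H(X,Y) = 3.0083 bits, so
I(X;Y) = 1.9382 + 1.4809 - 3.0083 = 0.4108 bits ✓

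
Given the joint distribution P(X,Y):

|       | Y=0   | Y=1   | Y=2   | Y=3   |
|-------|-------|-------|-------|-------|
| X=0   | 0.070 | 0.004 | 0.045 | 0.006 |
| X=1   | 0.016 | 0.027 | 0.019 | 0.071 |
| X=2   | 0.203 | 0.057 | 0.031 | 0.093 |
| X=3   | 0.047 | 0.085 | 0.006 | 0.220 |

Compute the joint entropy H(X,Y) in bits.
3.3728 bits

H(X,Y) = -Σ_{x,y} P(x,y) log₂ P(x,y). Per-cell terms -P(x,y)·log₂P(x,y):
  X=0: 0.26856, 0.03186, 0.20133, 0.04428
  X=1: 0.09545, 0.14069, 0.10864, 0.27094
  X=2: 0.46699, 0.23557, 0.15536, 0.31868
  X=3: 0.20733, 0.30229, 0.04428, 0.48057
Sum of the 16 terms: H(X,Y) = 3.3728 bits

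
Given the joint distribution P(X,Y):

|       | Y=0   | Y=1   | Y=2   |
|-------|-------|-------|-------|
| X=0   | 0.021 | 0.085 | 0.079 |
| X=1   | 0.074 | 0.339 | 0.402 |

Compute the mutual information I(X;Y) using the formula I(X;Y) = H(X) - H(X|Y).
0.0021 bits

I(X;Y) = H(X) - H(X|Y)

Marginal of X (row sums):
  P(X=0) = 0.021 + 0.085 + 0.079 = 0.185
  P(X=1) = 0.074 + 0.339 + 0.402 = 0.815
H(X) = -[0.185·log₂(0.185) + 0.815·log₂(0.815)]
  = 0.45036 + 0.24053 = 0.6909 bits

Marginal of Y (column sums):
  P(Y=0) = 0.021 + 0.074 = 0.095
  P(Y=1) = 0.085 + 0.339 = 0.424
  P(Y=2) = 0.079 + 0.402 = 0.481
H(X|Y) = Σ_y P(y)·H(X|Y=y):
  Y=0: P(Y=0) = 0.095, P(X|Y=0) = (21/95, 74/95) → H(X|Y=0) = 0.76208
  Y=1: P(Y=1) = 0.424, P(X|Y=1) = (85/424, 339/424) → H(X|Y=1) = 0.72287
  Y=2: P(Y=2) = 0.481, P(X|Y=2) = (79/481, 402/481) → H(X|Y=2) = 0.64436
H(X|Y) = 0.095·0.76208 + 0.424·0.72287 + 0.481·0.64436 = 0.6888 bits

I(X;Y) = H(X) - H(X|Y) = 0.6909 - 0.6888 = 0.0021 bits

Cross-check via I(X;Y) = H(X) + H(Y) - H(X,Y): computing H(Y) from the column sums and H(X,Y) from the 6 cells in the same way gives H(Y) = 1.3554 bits and H(X,Y) = 2.0442 bits, so
I(X;Y) = 0.6909 + 1.3554 - 2.0442 = 0.0021 bits ✓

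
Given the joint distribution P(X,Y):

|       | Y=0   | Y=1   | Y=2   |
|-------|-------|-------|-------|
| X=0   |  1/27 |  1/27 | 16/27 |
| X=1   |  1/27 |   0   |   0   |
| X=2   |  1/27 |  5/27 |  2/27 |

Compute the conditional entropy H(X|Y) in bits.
0.6561 bits

H(X|Y) = H(X,Y) - H(Y)

H(X,Y) = -Σ_{x,y} P(x,y) log₂ P(x,y). Per-cell terms -P(x,y)·log₂P(x,y):
  X=0: 0.17611, 0.17611, 0.44734
  X=1: 0.17611, 0.00000, 0.00000
  X=2: 0.17611, 0.45055, 0.27814
  (cells with P = 0 contribute 0)
Sum of the 9 terms: H(X,Y) = 1.8805 bits

Marginal of Y (column sums):
  P(Y=0) = 1/27 + 1/27 + 1/27 = 1/9
  P(Y=1) = 1/27 + 0 + 5/27 = 2/9
  P(Y=2) = 16/27 + 0 + 2/27 = 2/3
H(Y) = -[(1/9)·log₂(1/9) + (2/9)·log₂(2/9) + (2/3)·log₂(2/3)]
  = 0.35221 + 0.48221 + 0.38998 = 1.2244 bits

H(X|Y) = H(X,Y) - H(Y) = 1.8805 - 1.2244 = 0.6561 bits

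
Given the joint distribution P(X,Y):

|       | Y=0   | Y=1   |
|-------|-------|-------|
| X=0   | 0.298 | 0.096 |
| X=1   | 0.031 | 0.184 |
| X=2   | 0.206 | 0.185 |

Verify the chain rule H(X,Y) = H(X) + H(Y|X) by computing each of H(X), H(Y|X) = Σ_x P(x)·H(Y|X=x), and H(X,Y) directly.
H(X) = 1.5359 bits, H(Y|X) = 0.8338 bits, H(X,Y) = 2.3697 bits

Marginal of X (row sums):
  P(X=0) = 0.298 + 0.096 = 0.394
  P(X=1) = 0.031 + 0.184 = 0.215
  P(X=2) = 0.206 + 0.185 = 0.391
H(X) = -[0.394·log₂(0.394) + 0.215·log₂(0.215) + 0.391·log₂(0.391)]
  = 0.52943 + 0.47678 + 0.52971 = 1.5359 bits

H(Y|X) = Σ_x P(x)·H(Y|X=x):
  X=0: P(X=0) = 0.394, P(Y|X=0) = (149/197, 48/197) → H(Y|X=0) = 0.80107
  X=1: P(X=1) = 0.215, P(Y|X=1) = (31/215, 184/215) → H(Y|X=1) = 0.59510
  X=2: P(X=2) = 0.391, P(Y|X=2) = (206/391, 185/391) → H(Y|X=2) = 0.99792
H(Y|X) = 0.394·0.80107 + 0.215·0.59510 + 0.391·0.99792 = 0.8338 bits

H(X,Y) = -Σ_{x,y} P(x,y) log₂ P(x,y). Per-cell terms -P(x,y)·log₂P(x,y):
  X=0: 0.52049, 0.32456
  X=1: 0.15536, 0.44937
  X=2: 0.46953, 0.45036
Sum of the 6 terms: H(X,Y) = 2.3697 bits

Chain rule check:
  H(X) + H(Y|X) = 1.5359 + 0.8338 = 2.3697 bits
  H(X,Y) = 2.3697 bits
✓ Chain rule verified.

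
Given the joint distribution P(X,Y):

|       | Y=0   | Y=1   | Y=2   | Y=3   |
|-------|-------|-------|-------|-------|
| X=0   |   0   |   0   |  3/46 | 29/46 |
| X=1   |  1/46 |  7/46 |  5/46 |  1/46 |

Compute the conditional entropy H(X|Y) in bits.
0.3035 bits

H(X|Y) = H(X,Y) - H(Y)

H(X,Y) = -Σ_{x,y} P(x,y) log₂ P(x,y). Per-cell terms -P(x,y)·log₂P(x,y):
  X=0: 0.0000, 0.0000, 0.2569, 0.4196
  X=1: 0.1201, 0.4133, 0.3480, 0.1201
  (cells with P = 0 contribute 0)
Sum of the 8 terms: H(X,Y) = 1.6780 bits

Marginal of Y (column sums):
  P(Y=0) = 0 + 1/46 = 1/46
  P(Y=1) = 0 + 7/46 = 7/46
  P(Y=2) = 3/46 + 5/46 = 4/23
  P(Y=3) = 29/46 + 1/46 = 15/23
H(Y) = -[(1/46)·log₂(1/46) + (7/46)·log₂(7/46) + (4/23)·log₂(4/23) + (15/23)·log₂(15/23)]
  = 0.1201 + 0.4133 + 0.4389 + 0.4022 = 1.3745 bits

H(X|Y) = H(X,Y) - H(Y) = 1.6780 - 1.3745 = 0.3035 bits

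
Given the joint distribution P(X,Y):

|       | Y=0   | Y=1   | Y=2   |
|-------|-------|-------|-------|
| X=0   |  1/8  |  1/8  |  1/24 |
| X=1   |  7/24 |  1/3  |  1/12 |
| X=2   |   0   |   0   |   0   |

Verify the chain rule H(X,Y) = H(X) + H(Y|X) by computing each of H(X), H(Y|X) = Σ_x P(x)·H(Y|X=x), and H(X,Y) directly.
H(X) = 0.8709 bits, H(Y|X) = 1.4157 bits, H(X,Y) = 2.2866 bits

Marginal of X (row sums):
  P(X=0) = 1/8 + 1/8 + 1/24 = 7/24
  P(X=1) = 7/24 + 1/3 + 1/12 = 17/24
  P(X=2) = 0 + 0 + 0 = 0
H(X) = -[(7/24)·log₂(7/24) + (17/24)·log₂(17/24)]   (outcomes with P = 0 contribute 0)
  = 0.51847 + 0.35240 = 0.8709 bits

H(Y|X) = Σ_x P(x)·H(Y|X=x):
  X=0: P(X=0) = 7/24, P(Y|X=0) = (3/7, 3/7, 1/7) → H(Y|X=0) = 1.44882
  X=1: P(X=1) = 17/24, P(Y|X=1) = (7/17, 8/17, 2/17) → H(Y|X=1) = 1.40208
  X=2: P(X=2) = 0 → contributes 0
H(Y|X) = (7/24)·1.44882 + (17/24)·1.40208 = 1.4157 bits

H(X,Y) = -Σ_{x,y} P(x,y) log₂ P(x,y). Per-cell terms -P(x,y)·log₂P(x,y):
  X=0: 0.37500, 0.37500, 0.19104
  X=1: 0.51847, 0.52832, 0.29875
  X=2: 0.00000, 0.00000, 0.00000
  (cells with P = 0 contribute 0)
Sum of the 9 terms: H(X,Y) = 2.2866 bits

Chain rule check:
  H(X) + H(Y|X) = 0.8709 + 1.4157 = 2.2866 bits
  H(X,Y) = 2.2866 bits
✓ Chain rule verified.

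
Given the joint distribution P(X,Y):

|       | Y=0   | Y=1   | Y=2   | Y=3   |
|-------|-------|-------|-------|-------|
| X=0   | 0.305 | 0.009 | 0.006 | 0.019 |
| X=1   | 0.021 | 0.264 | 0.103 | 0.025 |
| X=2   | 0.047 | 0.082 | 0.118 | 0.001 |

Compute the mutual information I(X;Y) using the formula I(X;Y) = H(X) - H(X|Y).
0.5942 bits

I(X;Y) = H(X) - H(X|Y)

Marginal of X (row sums):
  P(X=0) = 0.305 + 0.009 + 0.006 + 0.019 = 0.339
  P(X=1) = 0.021 + 0.264 + 0.103 + 0.025 = 0.413
  P(X=2) = 0.047 + 0.082 + 0.118 + 0.001 = 0.248
H(X) = -[0.339·log₂(0.339) + 0.413·log₂(0.413) + 0.248·log₂(0.248)]
  = 0.52906 + 0.52690 + 0.49887 = 1.55483 bits

Marginal of Y (column sums):
  P(Y=0) = 0.305 + 0.021 + 0.047 = 0.373
  P(Y=1) = 0.009 + 0.264 + 0.082 = 0.355
  P(Y=2) = 0.006 + 0.103 + 0.118 = 0.227
  P(Y=3) = 0.019 + 0.025 + 0.001 = 0.045
H(X|Y) = Σ_y P(y)·H(X|Y=y):
  Y=0: P(Y=0) = 0.373, P(X|Y=0) = (305/373, 21/373, 47/373) → H(X|Y=0) = 0.84768
  Y=1: P(Y=1) = 0.355, P(X|Y=1) = (9/355, 264/355, 82/355) → H(X|Y=1) = 0.94050
  Y=2: P(Y=2) = 0.227, P(X|Y=2) = (6/227, 103/227, 118/227) → H(X|Y=2) = 1.14650
  Y=3: P(Y=3) = 0.045, P(X|Y=3) = (19/45, 5/9, 1/45) → H(X|Y=3) = 1.11836
H(X|Y) = 0.373·0.84768 + 0.355·0.94050 + 0.227·1.14650 + 0.045·1.11836 = 0.96064 bits

I(X;Y) = H(X) - H(X|Y) = 1.55483 - 0.96064 = 0.5942 bits

Cross-check via I(X;Y) = H(X) + H(Y) - H(X,Y): computing H(Y) from the column sums and H(X,Y) from the 12 cells in the same way gives H(Y) = 1.74803 bits and H(X,Y) = 2.70867 bits, so
I(X;Y) = 1.55483 + 1.74803 - 2.70867 = 0.5942 bits ✓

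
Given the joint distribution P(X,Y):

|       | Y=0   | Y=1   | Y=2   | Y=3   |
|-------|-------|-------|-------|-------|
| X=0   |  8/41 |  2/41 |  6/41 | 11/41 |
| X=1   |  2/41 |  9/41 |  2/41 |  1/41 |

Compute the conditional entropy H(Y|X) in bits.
1.6974 bits

H(Y|X) = H(X,Y) - H(X)

H(X,Y) = -Σ_{x,y} P(x,y) log₂ P(x,y). Per-cell terms -P(x,y)·log₂P(x,y):
  X=0: 0.46001, 0.21256, 0.40574, 0.50925
  X=1: 0.21256, 0.48021, 0.21256, 0.13067
Sum of the 8 terms: H(X,Y) = 2.6236 bits

Marginal of X (row sums):
  P(X=0) = 8/41 + 2/41 + 6/41 + 11/41 = 27/41
  P(X=1) = 2/41 + 9/41 + 2/41 + 1/41 = 14/41
H(X) = -[(27/41)·log₂(27/41) + (14/41)·log₂(14/41)]
  = 0.39688 + 0.52934 = 0.9262 bits

H(Y|X) = H(X,Y) - H(X) = 2.6236 - 0.9262 = 1.6974 bits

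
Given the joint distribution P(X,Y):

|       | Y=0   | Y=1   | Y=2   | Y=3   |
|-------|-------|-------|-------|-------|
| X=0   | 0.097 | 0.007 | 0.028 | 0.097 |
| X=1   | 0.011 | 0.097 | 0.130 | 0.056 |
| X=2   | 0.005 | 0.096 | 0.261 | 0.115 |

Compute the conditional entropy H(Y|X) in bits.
1.5729 bits

H(Y|X) = H(X,Y) - H(X)

H(X,Y) = -Σ_{x,y} P(x,y) log₂ P(x,y). Per-cell terms -P(x,y)·log₂P(x,y):
  X=0: 0.3265, 0.0501, 0.1444, 0.3265
  X=1: 0.0716, 0.3265, 0.3826, 0.2329
  X=2: 0.0382, 0.3246, 0.5058, 0.3588
Sum of the 12 terms: H(X,Y) = 3.0885 bits

Marginal of X (row sums):
  P(X=0) = 0.097 + 0.007 + 0.028 + 0.097 = 0.229
  P(X=1) = 0.011 + 0.097 + 0.130 + 0.056 = 0.294
  P(X=2) = 0.005 + 0.096 + 0.261 + 0.115 = 0.477
H(X) = -[0.229·log₂(0.229) + 0.294·log₂(0.294) + 0.477·log₂(0.477)]
  = 0.4870 + 0.5192 + 0.5094 = 1.5156 bits

H(Y|X) = H(X,Y) - H(X) = 3.0885 - 1.5156 = 1.5729 bits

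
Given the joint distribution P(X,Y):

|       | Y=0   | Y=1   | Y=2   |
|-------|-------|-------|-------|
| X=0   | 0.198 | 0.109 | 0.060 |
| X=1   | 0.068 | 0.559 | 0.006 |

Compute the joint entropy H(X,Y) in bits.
1.8317 bits

H(X,Y) = -Σ_{x,y} P(x,y) log₂ P(x,y). Per-cell terms -P(x,y)·log₂P(x,y):
  X=0: 0.46261, 0.34854, 0.24353
  X=1: 0.26373, 0.46905, 0.04428
Sum of the 6 terms: H(X,Y) = 1.8317 bits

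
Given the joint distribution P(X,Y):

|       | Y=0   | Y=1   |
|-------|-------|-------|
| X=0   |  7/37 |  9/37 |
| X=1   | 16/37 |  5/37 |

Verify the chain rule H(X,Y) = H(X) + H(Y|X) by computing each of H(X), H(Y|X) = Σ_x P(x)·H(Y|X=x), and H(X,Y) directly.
H(X) = 0.9868 bits, H(Y|X) = 0.8770 bits, H(X,Y) = 1.8638 bits

Marginal of X (row sums):
  P(X=0) = 7/37 + 9/37 = 16/37
  P(X=1) = 16/37 + 5/37 = 21/37
H(X) = -[(16/37)·log₂(16/37) + (21/37)·log₂(21/37)]
  = 0.5230 + 0.4638 = 0.9868 bits

H(Y|X) = Σ_x P(x)·H(Y|X=x):
  X=0: P(X=0) = 16/37, P(Y|X=0) = (7/16, 9/16) → H(Y|X=0) = 0.9887
  X=1: P(X=1) = 21/37, P(Y|X=1) = (16/21, 5/21) → H(Y|X=1) = 0.7919
H(Y|X) = (16/37)·0.9887 + (21/37)·0.7919 = 0.8770 bits

H(X,Y) = -Σ_{x,y} P(x,y) log₂ P(x,y). Per-cell terms -P(x,y)·log₂P(x,y):
  X=0: 0.4545, 0.4961
  X=1: 0.5230, 0.3902
Sum of the 4 terms: H(X,Y) = 1.8638 bits

Chain rule check:
  H(X) + H(Y|X) = 0.9868 + 0.8770 = 1.8638 bits
  H(X,Y) = 1.8638 bits
✓ Chain rule verified.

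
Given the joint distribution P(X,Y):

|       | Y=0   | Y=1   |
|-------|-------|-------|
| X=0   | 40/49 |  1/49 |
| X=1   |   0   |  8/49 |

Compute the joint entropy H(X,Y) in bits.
0.7805 bits

H(X,Y) = -Σ_{x,y} P(x,y) log₂ P(x,y). Per-cell terms -P(x,y)·log₂P(x,y):
  X=0: 0.2390, 0.1146
  X=1: 0.0000, 0.4269
  (cells with P = 0 contribute 0)
Sum of the 4 terms: H(X,Y) = 0.7805 bits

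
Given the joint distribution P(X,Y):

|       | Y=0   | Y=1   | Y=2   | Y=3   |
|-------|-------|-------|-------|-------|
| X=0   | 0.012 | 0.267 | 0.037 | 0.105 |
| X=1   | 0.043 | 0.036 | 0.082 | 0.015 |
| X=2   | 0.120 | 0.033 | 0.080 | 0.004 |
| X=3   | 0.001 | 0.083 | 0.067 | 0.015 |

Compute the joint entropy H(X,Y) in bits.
3.3702 bits

H(X,Y) = -Σ_{x,y} P(x,y) log₂ P(x,y). Per-cell terms -P(x,y)·log₂P(x,y):
  X=0: 0.07657, 0.50866, 0.17598, 0.34141
  X=1: 0.19520, 0.17265, 0.29588, 0.09088
  X=2: 0.36707, 0.16241, 0.29151, 0.03186
  X=3: 0.00997, 0.29803, 0.26128, 0.09088
Sum of the 16 terms: H(X,Y) = 3.3702 bits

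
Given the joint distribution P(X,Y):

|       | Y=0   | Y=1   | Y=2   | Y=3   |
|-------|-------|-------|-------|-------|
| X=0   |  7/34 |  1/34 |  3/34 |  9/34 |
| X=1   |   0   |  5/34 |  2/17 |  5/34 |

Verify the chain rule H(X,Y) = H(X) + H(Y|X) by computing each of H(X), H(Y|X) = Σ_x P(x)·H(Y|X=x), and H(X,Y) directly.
H(X) = 0.9774 bits, H(Y|X) = 1.6349 bits, H(X,Y) = 2.6123 bits

Marginal of X (row sums):
  P(X=0) = 7/34 + 1/34 + 3/34 + 9/34 = 10/17
  P(X=1) = 0 + 5/34 + 2/17 + 5/34 = 7/17
H(X) = -[(10/17)·log₂(10/17) + (7/17)·log₂(7/17)]
  = 0.45031 + 0.52710 = 0.9774 bits

H(Y|X) = Σ_x P(x)·H(Y|X=x):
  X=0: P(X=0) = 10/17, P(Y|X=0) = (7/20, 1/20, 3/20, 9/20) → H(Y|X=0) = 1.67514
  X=1: P(X=1) = 7/17, P(Y|X=1) = (0, 5/14, 2/7, 5/14) → H(Y|X=1) = 1.57741
H(Y|X) = (10/17)·1.67514 + (7/17)·1.57741 = 1.6349 bits

H(X,Y) = -Σ_{x,y} P(x,y) log₂ P(x,y). Per-cell terms -P(x,y)·log₂P(x,y):
  X=0: 0.46943, 0.14963, 0.30904, 0.50758
  X=1: 0.00000, 0.40670, 0.36323, 0.40670
  (cells with P = 0 contribute 0)
Sum of the 8 terms: H(X,Y) = 2.6123 bits

Chain rule check:
  H(X) + H(Y|X) = 0.9774 + 1.6349 = 2.6123 bits
  H(X,Y) = 2.6123 bits
✓ Chain rule verified.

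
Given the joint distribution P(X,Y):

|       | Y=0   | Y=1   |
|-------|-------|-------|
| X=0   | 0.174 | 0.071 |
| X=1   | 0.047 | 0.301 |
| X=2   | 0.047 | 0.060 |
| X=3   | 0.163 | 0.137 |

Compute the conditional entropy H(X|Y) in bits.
1.7227 bits

H(X|Y) = H(X,Y) - H(Y)

H(X,Y) = -Σ_{x,y} P(x,y) log₂ P(x,y). Per-cell terms -P(x,y)·log₂P(x,y):
  X=0: 0.4390, 0.2709
  X=1: 0.2073, 0.5214
  X=2: 0.2073, 0.2435
  X=3: 0.4266, 0.3929
Sum of the 8 terms: H(X,Y) = 2.7089 bits

Marginal of Y (column sums):
  P(Y=0) = 0.174 + 0.047 + 0.047 + 0.163 = 0.431
  P(Y=1) = 0.071 + 0.301 + 0.060 + 0.137 = 0.569
H(Y) = -[0.431·log₂(0.431) + 0.569·log₂(0.569)]
  = 0.5233 + 0.4629 = 0.9862 bits

H(X|Y) = H(X,Y) - H(Y) = 2.7089 - 0.9862 = 1.7227 bits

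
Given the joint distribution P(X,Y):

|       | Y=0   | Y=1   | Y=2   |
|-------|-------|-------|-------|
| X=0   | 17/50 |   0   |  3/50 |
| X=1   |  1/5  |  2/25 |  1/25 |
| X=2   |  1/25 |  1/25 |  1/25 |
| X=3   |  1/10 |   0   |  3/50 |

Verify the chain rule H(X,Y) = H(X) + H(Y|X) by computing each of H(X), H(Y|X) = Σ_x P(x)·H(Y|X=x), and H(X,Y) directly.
H(X) = 1.8449 bits, H(Y|X) = 1.0025 bits, H(X,Y) = 2.8473 bits

Marginal of X (row sums):
  P(X=0) = 17/50 + 0 + 3/50 = 2/5
  P(X=1) = 1/5 + 2/25 + 1/25 = 8/25
  P(X=2) = 1/25 + 1/25 + 1/25 = 3/25
  P(X=3) = 1/10 + 0 + 3/50 = 4/25
H(X) = -[(2/5)·log₂(2/5) + (8/25)·log₂(8/25) + (3/25)·log₂(3/25) + (4/25)·log₂(4/25)]
  = 0.52877 + 0.52603 + 0.36707 + 0.42302 = 1.8449 bits

H(Y|X) = Σ_x P(x)·H(Y|X=x):
  X=0: P(X=0) = 2/5, P(Y|X=0) = (17/20, 0, 3/20) → H(Y|X=0) = 0.60984
  X=1: P(X=1) = 8/25, P(Y|X=1) = (5/8, 1/4, 1/8) → H(Y|X=1) = 1.29879
  X=2: P(X=2) = 3/25, P(Y|X=2) = (1/3, 1/3, 1/3) → H(Y|X=2) = 1.58496
  X=3: P(X=3) = 4/25, P(Y|X=3) = (5/8, 0, 3/8) → H(Y|X=3) = 0.95443
H(Y|X) = (2/5)·0.60984 + (8/25)·1.29879 + (3/25)·1.58496 + (4/25)·0.95443 = 1.0025 bits

H(X,Y) = -Σ_{x,y} P(x,y) log₂ P(x,y). Per-cell terms -P(x,y)·log₂P(x,y):
  X=0: 0.52917, 0.00000, 0.24353
  X=1: 0.46439, 0.29151, 0.18575
  X=2: 0.18575, 0.18575, 0.18575
  X=3: 0.33219, 0.00000, 0.24353
  (cells with P = 0 contribute 0)
Sum of the 12 terms: H(X,Y) = 2.8473 bits

Chain rule check:
  H(X) + H(Y|X) = 1.8449 + 1.0025 = 2.8474 bits
  H(X,Y) = 2.8473 bits
✓ Chain rule verified (Δ = 0.0001 is 4-dp rounding noise: each of the three values was rounded independently).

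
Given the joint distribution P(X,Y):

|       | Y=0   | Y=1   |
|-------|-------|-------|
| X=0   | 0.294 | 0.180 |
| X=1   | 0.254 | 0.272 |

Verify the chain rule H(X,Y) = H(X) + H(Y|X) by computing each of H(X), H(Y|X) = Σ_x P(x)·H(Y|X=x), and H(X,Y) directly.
H(X) = 0.9980 bits, H(Y|X) = 0.9796 bits, H(X,Y) = 1.9776 bits

Marginal of X (row sums):
  P(X=0) = 0.294 + 0.180 = 0.474
  P(X=1) = 0.254 + 0.272 = 0.526
H(X) = -[0.474·log₂(0.474) + 0.526·log₂(0.526)]
  = 0.5105 + 0.4875 = 0.9980 bits

H(Y|X) = Σ_x P(x)·H(Y|X=x):
  X=0: P(X=0) = 0.474, P(Y|X=0) = (49/79, 30/79) → H(Y|X=0) = 0.9579
  X=1: P(X=1) = 0.526, P(Y|X=1) = (127/263, 136/263) → H(Y|X=1) = 0.9992
H(Y|X) = 0.474·0.9579 + 0.526·0.9992 = 0.9796 bits

H(X,Y) = -Σ_{x,y} P(x,y) log₂ P(x,y). Per-cell terms -P(x,y)·log₂P(x,y):
  X=0: 0.5192, 0.4453
  X=1: 0.5022, 0.5109
Sum of the 4 terms: H(X,Y) = 1.9776 bits

Chain rule check:
  H(X) + H(Y|X) = 0.9980 + 0.9796 = 1.9776 bits
  H(X,Y) = 1.9776 bits
✓ Chain rule verified.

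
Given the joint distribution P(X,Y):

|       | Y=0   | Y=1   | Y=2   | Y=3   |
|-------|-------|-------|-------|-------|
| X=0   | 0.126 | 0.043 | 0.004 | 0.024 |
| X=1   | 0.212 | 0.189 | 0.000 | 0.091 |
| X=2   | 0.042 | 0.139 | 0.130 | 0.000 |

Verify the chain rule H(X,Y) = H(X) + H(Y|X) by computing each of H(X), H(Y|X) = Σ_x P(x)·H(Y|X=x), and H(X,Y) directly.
H(X) = 1.4892 bits, H(Y|X) = 1.4574 bits, H(X,Y) = 2.9466 bits

Marginal of X (row sums):
  P(X=0) = 0.126 + 0.043 + 0.004 + 0.024 = 0.197
  P(X=1) = 0.212 + 0.189 + 0.000 + 0.091 = 0.492
  P(X=2) = 0.042 + 0.139 + 0.130 + 0.000 = 0.311
H(X) = -[0.197·log₂(0.197) + 0.492·log₂(0.492) + 0.311·log₂(0.311)]
  = 0.46172 + 0.50345 + 0.52404 = 1.4892 bits

H(Y|X) = Σ_x P(x)·H(Y|X=x):
  X=0: P(X=0) = 0.197, P(Y|X=0) = (126/197, 43/197, 4/197, 24/197) → H(Y|X=0) = 1.37583
  X=1: P(X=1) = 0.492, P(Y|X=1) = (53/123, 63/164, 0, 91/492) → H(Y|X=1) = 1.50391
  X=2: P(X=2) = 0.311, P(Y|X=2) = (42/311, 139/311, 130/311, 0) → H(Y|X=2) = 1.43538
H(Y|X) = 0.197·1.37583 + 0.492·1.50391 + 0.311·1.43538 = 1.4574 bits

H(X,Y) = -Σ_{x,y} P(x,y) log₂ P(x,y). Per-cell terms -P(x,y)·log₂P(x,y):
  X=0: 0.37655, 0.19520, 0.03186, 0.12914
  X=1: 0.47443, 0.45427, 0.00000, 0.31468
  X=2: 0.19209, 0.39571, 0.38264, 0.00000
  (cells with P = 0 contribute 0)
Sum of the 12 terms: H(X,Y) = 2.9466 bits

Chain rule check:
  H(X) + H(Y|X) = 1.4892 + 1.4574 = 2.9466 bits
  H(X,Y) = 2.9466 bits
✓ Chain rule verified.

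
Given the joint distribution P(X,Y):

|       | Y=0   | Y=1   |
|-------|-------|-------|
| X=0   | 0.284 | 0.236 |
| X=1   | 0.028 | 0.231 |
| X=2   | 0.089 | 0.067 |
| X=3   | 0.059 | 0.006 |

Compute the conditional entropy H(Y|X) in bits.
0.8274 bits

H(Y|X) = H(X,Y) - H(X)

H(X,Y) = -Σ_{x,y} P(x,y) log₂ P(x,y). Per-cell terms -P(x,y)·log₂P(x,y):
  X=0: 0.5158, 0.4916
  X=1: 0.1444, 0.4883
  X=2: 0.3106, 0.2613
  X=3: 0.2409, 0.0443
Sum of the 8 terms: H(X,Y) = 2.4972 bits

Marginal of X (row sums):
  P(X=0) = 0.284 + 0.236 = 0.520
  P(X=1) = 0.028 + 0.231 = 0.259
  P(X=2) = 0.089 + 0.067 = 0.156
  P(X=3) = 0.059 + 0.006 = 0.065
H(X) = -[0.520·log₂(0.520) + 0.259·log₂(0.259) + 0.156·log₂(0.156) + 0.065·log₂(0.065)]
  = 0.4906 + 0.5048 + 0.4181 + 0.2563 = 1.6698 bits

H(Y|X) = H(X,Y) - H(X) = 2.4972 - 1.6698 = 0.8274 bits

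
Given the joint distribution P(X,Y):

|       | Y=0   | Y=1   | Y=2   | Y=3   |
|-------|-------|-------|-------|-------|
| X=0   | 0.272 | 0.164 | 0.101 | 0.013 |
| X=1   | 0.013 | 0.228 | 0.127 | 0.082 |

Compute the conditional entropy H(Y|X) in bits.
1.6031 bits

H(Y|X) = H(X,Y) - H(X)

H(X,Y) = -Σ_{x,y} P(x,y) log₂ P(x,y). Per-cell terms -P(x,y)·log₂P(x,y):
  X=0: 0.5109, 0.4278, 0.3341, 0.0814
  X=1: 0.0814, 0.4863, 0.3781, 0.2959
Sum of the 8 terms: H(X,Y) = 2.5959 bits

Marginal of X (row sums):
  P(X=0) = 0.272 + 0.164 + 0.101 + 0.013 = 0.550
  P(X=1) = 0.013 + 0.228 + 0.127 + 0.082 = 0.450
H(X) = -[0.550·log₂(0.550) + 0.450·log₂(0.450)]
  = 0.4744 + 0.5184 = 0.9928 bits

H(Y|X) = H(X,Y) - H(X) = 2.5959 - 0.9928 = 1.6031 bits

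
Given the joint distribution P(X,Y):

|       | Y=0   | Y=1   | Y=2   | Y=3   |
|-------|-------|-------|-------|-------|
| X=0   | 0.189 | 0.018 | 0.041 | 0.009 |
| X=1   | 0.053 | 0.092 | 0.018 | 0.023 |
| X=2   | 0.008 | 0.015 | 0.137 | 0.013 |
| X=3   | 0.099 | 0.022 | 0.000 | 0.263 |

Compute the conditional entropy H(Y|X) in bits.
1.2354 bits

H(Y|X) = H(X,Y) - H(X)

H(X,Y) = -Σ_{x,y} P(x,y) log₂ P(x,y). Per-cell terms -P(x,y)·log₂P(x,y):
  X=0: 0.4542694, 0.1043255, 0.1889375, 0.0611627
  X=1: 0.2246068, 0.3166845, 0.1043255, 0.1251711
  X=2: 0.0557263, 0.0908834, 0.3928821, 0.0814495
  X=3: 0.3303063, 0.1211398, 0.0000000, 0.5067656
  (cells with P = 0 contribute 0)
Sum of the 16 terms: H(X,Y) = 3.158636 bits

Marginal of X (row sums):
  P(X=0) = 0.189 + 0.018 + 0.041 + 0.009 = 0.257
  P(X=1) = 0.053 + 0.092 + 0.018 + 0.023 = 0.186
  P(X=2) = 0.008 + 0.015 + 0.137 + 0.013 = 0.173
  P(X=3) = 0.099 + 0.022 + 0.000 + 0.263 = 0.384
H(X) = -[0.257·log₂(0.257) + 0.186·log₂(0.186) + 0.173·log₂(0.173) + 0.384·log₂(0.384)]
  = 0.5037611 + 0.4513523 + 0.4378900 + 0.5302356 = 1.923239 bits

H(Y|X) = H(X,Y) - H(X) = 3.158636 - 1.923239 = 1.2354 bits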